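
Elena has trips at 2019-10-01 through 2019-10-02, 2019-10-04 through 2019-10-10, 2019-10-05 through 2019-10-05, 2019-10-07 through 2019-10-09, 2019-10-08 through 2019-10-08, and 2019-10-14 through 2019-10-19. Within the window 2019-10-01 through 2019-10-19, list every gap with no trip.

2019-10-03 through 2019-10-03, 2019-10-11 through 2019-10-13

Covered (merged): 2019-10-01 through 2019-10-02, 2019-10-04 through 2019-10-10, 2019-10-14 through 2019-10-19.
Gaps within 2019-10-01 through 2019-10-19: 2019-10-03 through 2019-10-03, 2019-10-11 through 2019-10-13.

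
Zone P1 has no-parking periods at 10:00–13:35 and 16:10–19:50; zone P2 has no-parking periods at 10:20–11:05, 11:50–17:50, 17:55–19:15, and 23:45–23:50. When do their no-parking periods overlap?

10:20–11:05, 11:50–13:35, 16:10–17:50, 17:55–19:15

10:00–13:35 meets the second set on 10:20–11:05, 11:50–13:35.
16:10–19:50 meets the second set on 16:10–17:50, 17:55–19:15.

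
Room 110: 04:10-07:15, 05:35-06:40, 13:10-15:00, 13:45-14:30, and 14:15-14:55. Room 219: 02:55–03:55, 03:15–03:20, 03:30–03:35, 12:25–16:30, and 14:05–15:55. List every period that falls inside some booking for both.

First set merges to 04:10-07:15, 13:10-15:00.
Second set merges to 02:55-03:55, 12:25-16:30.
04:10-07:15: no overlap with the second set.
13:10-15:00 meets the second set on 13:10-15:00.

13:10-15:00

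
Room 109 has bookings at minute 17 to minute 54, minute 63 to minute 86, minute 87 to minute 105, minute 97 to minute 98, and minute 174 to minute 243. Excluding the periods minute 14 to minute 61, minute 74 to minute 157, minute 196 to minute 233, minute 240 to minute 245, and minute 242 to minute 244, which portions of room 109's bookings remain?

minute 63 to minute 74, minute 174 to minute 196, minute 233 to minute 240

Merge the first list: minute 17 to minute 54, minute 63 to minute 86, minute 87 to minute 105, minute 174 to minute 243.
Merge the second list: minute 14 to minute 61, minute 74 to minute 157, minute 196 to minute 233, minute 240 to minute 245.
minute 17 to minute 54: entirely removed.
minute 63 to minute 86 \ B = minute 63 to minute 74.
minute 87 to minute 105: entirely removed.
minute 174 to minute 243 \ B = minute 174 to minute 196, minute 233 to minute 240.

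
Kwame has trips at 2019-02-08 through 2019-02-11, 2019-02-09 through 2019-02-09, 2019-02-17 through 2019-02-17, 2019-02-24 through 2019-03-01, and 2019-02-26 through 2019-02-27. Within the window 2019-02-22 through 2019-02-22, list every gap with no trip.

2019-02-22 through 2019-02-22

The merged coverage is 2019-02-08 through 2019-02-11, 2019-02-17 through 2019-02-17, 2019-02-24 through 2019-03-01.
Complement within 2019-02-22 through 2019-02-22: 2019-02-22 through 2019-02-22.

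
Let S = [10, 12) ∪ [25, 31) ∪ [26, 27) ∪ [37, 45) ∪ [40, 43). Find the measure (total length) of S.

16

Merged: [10, 12), [25, 31), [37, 45).
Lengths: 2 + 6 + 8 = 16.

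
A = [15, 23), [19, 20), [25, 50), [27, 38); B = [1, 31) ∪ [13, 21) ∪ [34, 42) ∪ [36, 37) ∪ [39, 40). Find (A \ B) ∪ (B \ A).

[1, 15) ∪ [23, 25) ∪ [31, 34) ∪ [42, 50)

Merge the first list: [15, 23), [25, 50).
Merge the second list: [1, 31), [34, 42).
A but not B: [31, 34), [42, 50).
B but not A: [1, 15), [23, 25).
Combining gives A △ B.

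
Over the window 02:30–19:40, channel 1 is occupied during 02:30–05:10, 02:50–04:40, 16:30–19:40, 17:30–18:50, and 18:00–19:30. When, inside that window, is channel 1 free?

The merged coverage is 02:30–05:10, 16:30–19:40.
Complement within 02:30–19:40: 05:10–16:30.

05:10–16:30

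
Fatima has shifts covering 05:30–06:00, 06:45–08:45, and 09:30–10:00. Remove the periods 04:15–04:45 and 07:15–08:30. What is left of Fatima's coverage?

05:30–06:00: nothing removed.
06:45–08:45 \ B = 06:45–07:15, 08:30–08:45.
09:30–10:00: nothing removed.

05:30–06:00, 06:45–07:15, 08:30–08:45, 09:30–10:00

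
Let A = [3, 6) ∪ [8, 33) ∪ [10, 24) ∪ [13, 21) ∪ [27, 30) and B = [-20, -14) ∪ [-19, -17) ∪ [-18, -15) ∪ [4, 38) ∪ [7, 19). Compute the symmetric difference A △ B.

Merge the first list: [3, 6), [8, 33).
Merge the second list: [-20, -14), [4, 38).
A but not B: [3, 4).
B but not A: [-20, -14), [6, 8), [33, 38).
Combining gives A △ B.

[-20, -14) ∪ [3, 4) ∪ [6, 8) ∪ [33, 38)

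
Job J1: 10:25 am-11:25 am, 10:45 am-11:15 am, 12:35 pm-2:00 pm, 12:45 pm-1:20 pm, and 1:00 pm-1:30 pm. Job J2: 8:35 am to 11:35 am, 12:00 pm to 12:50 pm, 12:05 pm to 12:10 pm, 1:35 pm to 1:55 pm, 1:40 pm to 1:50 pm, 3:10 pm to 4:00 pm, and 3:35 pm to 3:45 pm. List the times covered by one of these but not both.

8:35 am–10:25 am, 11:25 am–11:35 am, 12:00 pm–12:35 pm, 12:50 pm–1:35 pm, 1:55 pm–2:00 pm, 3:10 pm–4:00 pm

A, merged: 10:25 am–11:25 am, 12:35 pm–2:00 pm.
B, merged: 8:35 am–11:35 am, 12:00 pm–12:50 pm, 1:35 pm–1:55 pm, 3:10 pm–4:00 pm.
Only in the first: 12:50 pm–1:35 pm, 1:55 pm–2:00 pm.
Only in the second: 8:35 am–10:25 am, 11:25 am–11:35 am, 12:00 pm–12:35 pm, 3:10 pm–4:00 pm.
Together these are the periods covered by exactly one.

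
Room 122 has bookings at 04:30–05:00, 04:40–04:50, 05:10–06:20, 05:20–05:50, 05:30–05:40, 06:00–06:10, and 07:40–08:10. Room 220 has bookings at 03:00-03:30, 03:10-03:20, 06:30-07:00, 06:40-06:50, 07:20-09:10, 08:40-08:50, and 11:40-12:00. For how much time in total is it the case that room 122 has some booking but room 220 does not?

1 h 40 min

First set merges to 04:30–05:00, 05:10–06:20, 07:40–08:10.
Second set merges to 03:00–03:30, 06:30–07:00, 07:20–09:10, 11:40–12:00.
A \ B = 04:30–05:00, 05:10–06:20.
Total: 30 min + 1 h 10 min = 1 h 40 min.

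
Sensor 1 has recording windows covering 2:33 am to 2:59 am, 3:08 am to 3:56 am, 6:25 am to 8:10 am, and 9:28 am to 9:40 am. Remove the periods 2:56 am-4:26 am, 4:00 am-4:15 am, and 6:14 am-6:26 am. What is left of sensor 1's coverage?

2:33 am-2:56 am, 6:26 am-8:10 am, 9:28 am-9:40 am

Second set merges to 2:56 am-4:26 am, 6:14 am-6:26 am.
2:33 am-2:59 am with B removed leaves 2:33 am-2:56 am.
3:08 am-3:56 am lies entirely inside B → drops out.
6:25 am-8:10 am with B removed leaves 6:26 am-8:10 am.
9:28 am-9:40 am is untouched.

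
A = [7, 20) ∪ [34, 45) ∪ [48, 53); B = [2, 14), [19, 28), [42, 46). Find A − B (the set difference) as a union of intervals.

[14, 19) ∪ [34, 42) ∪ [48, 53)

[7, 20) minus B → [14, 19).
[34, 45) minus B → [34, 42).
[48, 53): no B overlap → unchanged.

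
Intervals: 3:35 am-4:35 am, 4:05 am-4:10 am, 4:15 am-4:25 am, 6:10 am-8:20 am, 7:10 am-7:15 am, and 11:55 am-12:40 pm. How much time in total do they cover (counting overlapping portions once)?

3 h 55 min

Merged: 3:35 am–4:35 am, 6:10 am–8:20 am, 11:55 am–12:40 pm.
Lengths: 1 h + 2 h 10 min + 45 min = 3 h 55 min.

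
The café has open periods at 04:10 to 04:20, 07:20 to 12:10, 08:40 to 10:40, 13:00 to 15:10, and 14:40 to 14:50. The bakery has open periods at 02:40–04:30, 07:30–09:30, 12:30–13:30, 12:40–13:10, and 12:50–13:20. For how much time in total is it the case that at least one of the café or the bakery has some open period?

First set merges to 04:10-04:20, 07:20-12:10, 13:00-15:10.
Second set merges to 02:40-04:30, 07:30-09:30, 12:30-13:30.
A ∪ B = 02:40-04:30, 07:20-12:10, 12:30-15:10.
Total: 1 h 50 min + 4 h 50 min + 2 h 40 min = 9 h 20 min.

9 h 20 min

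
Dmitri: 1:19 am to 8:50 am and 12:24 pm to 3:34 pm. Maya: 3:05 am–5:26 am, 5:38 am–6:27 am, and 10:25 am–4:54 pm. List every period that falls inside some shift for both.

3:05 am-5:26 am, 5:38 am-6:27 am, 12:24 pm-3:34 pm

1:19 am-8:50 am meets the second set on 3:05 am-5:26 am, 5:38 am-6:27 am.
12:24 pm-3:34 pm meets the second set on 12:24 pm-3:34 pm.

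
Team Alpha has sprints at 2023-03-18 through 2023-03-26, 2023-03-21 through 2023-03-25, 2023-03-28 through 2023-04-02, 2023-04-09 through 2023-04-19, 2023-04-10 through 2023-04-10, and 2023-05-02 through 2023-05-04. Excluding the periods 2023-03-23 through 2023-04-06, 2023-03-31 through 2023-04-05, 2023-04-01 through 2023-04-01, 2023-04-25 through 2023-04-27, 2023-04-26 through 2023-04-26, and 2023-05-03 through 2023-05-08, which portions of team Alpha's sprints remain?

2023-03-18 through 2023-03-22, 2023-04-09 through 2023-04-19, 2023-05-02 through 2023-05-02

A, merged: 2023-03-18 through 2023-03-26, 2023-03-28 through 2023-04-02, 2023-04-09 through 2023-04-19, 2023-05-02 through 2023-05-04.
B, merged: 2023-03-23 through 2023-04-06, 2023-04-25 through 2023-04-27, 2023-05-03 through 2023-05-08.
2023-03-18 through 2023-03-26 with B removed leaves 2023-03-18 through 2023-03-22.
2023-03-28 through 2023-04-02 lies entirely inside B → drops out.
2023-04-09 through 2023-04-19 is untouched.
2023-05-02 through 2023-05-04 with B removed leaves 2023-05-02 through 2023-05-02.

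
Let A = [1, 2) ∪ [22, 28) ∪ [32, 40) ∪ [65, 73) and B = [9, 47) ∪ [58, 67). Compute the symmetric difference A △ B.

A \ B = [1, 2), [67, 73).
B \ A = [9, 22), [28, 32), [40, 47), [58, 65).
Union of the two gives the symmetric difference.

[1, 2) ∪ [9, 22) ∪ [28, 32) ∪ [40, 47) ∪ [58, 65) ∪ [67, 73)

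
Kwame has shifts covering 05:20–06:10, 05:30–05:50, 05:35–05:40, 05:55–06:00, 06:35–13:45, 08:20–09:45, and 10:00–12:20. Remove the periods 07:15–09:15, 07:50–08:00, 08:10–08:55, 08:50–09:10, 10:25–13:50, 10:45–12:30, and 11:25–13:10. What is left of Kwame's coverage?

A, merged: 05:20–06:10, 06:35–13:45.
B, merged: 07:15–09:15, 10:25–13:50.
05:20–06:10: no B overlap → unchanged.
06:35–13:45 minus B → 06:35–07:15, 09:15–10:25.

05:20–06:10, 06:35–07:15, 09:15–10:25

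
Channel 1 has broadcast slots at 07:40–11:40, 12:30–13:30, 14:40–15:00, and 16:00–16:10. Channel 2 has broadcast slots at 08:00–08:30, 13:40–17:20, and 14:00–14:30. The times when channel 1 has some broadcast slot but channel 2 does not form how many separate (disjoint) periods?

B, merged: 08:00–08:30, 13:40–17:20.
A \ B = 07:40–08:00, 08:30–11:40, 12:30–13:30.
That is 3 disjoint pieces.

3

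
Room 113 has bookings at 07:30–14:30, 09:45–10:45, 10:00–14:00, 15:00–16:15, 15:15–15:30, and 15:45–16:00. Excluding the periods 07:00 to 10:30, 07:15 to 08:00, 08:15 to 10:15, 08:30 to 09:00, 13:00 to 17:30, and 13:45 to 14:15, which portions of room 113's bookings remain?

A, merged: 07:30–14:30, 15:00–16:15.
B, merged: 07:00–10:30, 13:00–17:30.
07:30–14:30 \ B = 10:30–13:00.
15:00–16:15: entirely removed.

10:30–13:00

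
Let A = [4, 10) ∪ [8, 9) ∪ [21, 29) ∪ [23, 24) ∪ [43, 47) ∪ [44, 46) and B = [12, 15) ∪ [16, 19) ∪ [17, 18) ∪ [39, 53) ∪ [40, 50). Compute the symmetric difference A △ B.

[4, 10) ∪ [12, 15) ∪ [16, 19) ∪ [21, 29) ∪ [39, 43) ∪ [47, 53)

Merge the first list: [4, 10), [21, 29), [43, 47).
Merge the second list: [12, 15), [16, 19), [39, 53).
A \ B = [4, 10), [21, 29).
B \ A = [12, 15), [16, 19), [39, 43), [47, 53).
Union of the two gives the symmetric difference.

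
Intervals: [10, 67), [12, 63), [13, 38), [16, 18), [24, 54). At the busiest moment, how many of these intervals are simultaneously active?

4

Walk the sorted start/end points keeping a running depth.
The depth first hits 4 at 16.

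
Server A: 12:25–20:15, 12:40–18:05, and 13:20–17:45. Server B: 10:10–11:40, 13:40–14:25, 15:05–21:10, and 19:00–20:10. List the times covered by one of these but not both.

A, merged: 12:25–20:15.
B, merged: 10:10–11:40, 13:40–14:25, 15:05–21:10.
Only in the first: 12:25–13:40, 14:25–15:05.
Only in the second: 10:10–11:40, 20:15–21:10.
Together these are the periods covered by exactly one.

10:10–11:40, 12:25–13:40, 14:25–15:05, 20:15–21:10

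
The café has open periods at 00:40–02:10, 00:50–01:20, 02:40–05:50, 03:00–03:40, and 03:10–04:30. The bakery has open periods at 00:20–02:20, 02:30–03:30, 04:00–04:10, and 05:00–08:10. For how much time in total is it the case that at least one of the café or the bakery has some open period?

First set merges to 00:40–02:10, 02:40–05:50.
A ∪ B = 00:20–02:20, 02:30–08:10.
Total: 2 h + 5 h 40 min = 7 h 40 min.

7 h 40 min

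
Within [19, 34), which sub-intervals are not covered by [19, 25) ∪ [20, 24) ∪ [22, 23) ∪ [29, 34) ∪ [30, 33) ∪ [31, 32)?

Covered (merged): [19, 25), [29, 34).
Gaps within [19, 34): [25, 29).

[25, 29)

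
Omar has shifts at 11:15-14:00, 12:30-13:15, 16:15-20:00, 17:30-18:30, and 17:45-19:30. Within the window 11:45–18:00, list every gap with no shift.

After merging, the occupied span is 11:15–14:00, 16:15–20:00.
Uncovered inside 11:45–18:00: 14:00–16:15.

14:00–16:15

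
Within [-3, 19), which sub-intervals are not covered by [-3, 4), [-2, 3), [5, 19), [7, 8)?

After merging, the occupied span is [-3, 4), [5, 19).
Gaps within [-3, 19): [4, 5).

[4, 5)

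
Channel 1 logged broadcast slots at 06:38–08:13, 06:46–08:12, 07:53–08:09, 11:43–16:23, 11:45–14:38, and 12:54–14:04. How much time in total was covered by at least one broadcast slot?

Merged: 06:38-08:13, 11:43-16:23.
Lengths: 1 h 35 min + 4 h 40 min = 6 h 15 min.

6 h 15 min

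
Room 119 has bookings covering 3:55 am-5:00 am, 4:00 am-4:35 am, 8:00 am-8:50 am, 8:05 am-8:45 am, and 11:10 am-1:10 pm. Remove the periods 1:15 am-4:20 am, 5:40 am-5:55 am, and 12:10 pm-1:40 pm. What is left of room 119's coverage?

4:20 am-5:00 am, 8:00 am-8:50 am, 11:10 am-12:10 pm

A, merged: 3:55 am-5:00 am, 8:00 am-8:50 am, 11:10 am-1:10 pm.
3:55 am-5:00 am minus B → 4:20 am-5:00 am.
8:00 am-8:50 am: no B overlap → unchanged.
11:10 am-1:10 pm minus B → 11:10 am-12:10 pm.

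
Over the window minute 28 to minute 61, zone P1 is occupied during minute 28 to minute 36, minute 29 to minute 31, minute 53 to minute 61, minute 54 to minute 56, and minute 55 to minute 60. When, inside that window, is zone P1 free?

Covered (merged): minute 28 to minute 36, minute 53 to minute 61.
Complement within minute 28 to minute 61: minute 36 to minute 53.

minute 36 to minute 53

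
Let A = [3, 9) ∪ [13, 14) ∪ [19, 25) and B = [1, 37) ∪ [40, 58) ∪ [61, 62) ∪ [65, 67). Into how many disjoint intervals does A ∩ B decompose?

A ∩ B = [3, 9), [13, 14), [19, 25).
That is 3 disjoint pieces.

3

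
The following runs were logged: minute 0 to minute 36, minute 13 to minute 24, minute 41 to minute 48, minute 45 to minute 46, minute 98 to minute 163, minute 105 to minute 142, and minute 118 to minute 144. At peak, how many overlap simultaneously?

3

Sweep endpoints in order; track running count of active intervals.
Peak of 3 reached at minute 118.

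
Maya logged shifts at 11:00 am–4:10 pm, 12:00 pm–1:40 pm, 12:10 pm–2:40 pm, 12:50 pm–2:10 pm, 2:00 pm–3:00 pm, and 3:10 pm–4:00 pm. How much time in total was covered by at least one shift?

5 h 10 min

Merged: 11:00 am–4:10 pm.
Length: 5 h 10 min.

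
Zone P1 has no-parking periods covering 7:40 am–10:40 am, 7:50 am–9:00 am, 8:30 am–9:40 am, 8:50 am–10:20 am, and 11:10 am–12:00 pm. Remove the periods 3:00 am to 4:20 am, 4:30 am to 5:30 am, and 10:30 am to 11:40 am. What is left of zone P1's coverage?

A, merged: 7:40 am–10:40 am, 11:10 am–12:00 pm.
7:40 am–10:40 am with B removed leaves 7:40 am–10:30 am.
11:10 am–12:00 pm with B removed leaves 11:40 am–12:00 pm.

7:40 am–10:30 am, 11:40 am–12:00 pm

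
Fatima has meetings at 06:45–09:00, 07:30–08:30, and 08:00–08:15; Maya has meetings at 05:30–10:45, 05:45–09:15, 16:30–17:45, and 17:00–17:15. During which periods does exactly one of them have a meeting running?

Merge the first list: 06:45–09:00.
Merge the second list: 05:30–10:45, 16:30–17:45.
A but not B: none.
B but not A: 05:30–06:45, 09:00–10:45, 16:30–17:45.
Combining gives A △ B.

05:30–06:45, 09:00–10:45, 16:30–17:45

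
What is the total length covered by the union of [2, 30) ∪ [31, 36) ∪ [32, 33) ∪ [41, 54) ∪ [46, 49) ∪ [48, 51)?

Merged: [2, 30), [31, 36), [41, 54).
Lengths: 28 + 5 + 13 = 46.

46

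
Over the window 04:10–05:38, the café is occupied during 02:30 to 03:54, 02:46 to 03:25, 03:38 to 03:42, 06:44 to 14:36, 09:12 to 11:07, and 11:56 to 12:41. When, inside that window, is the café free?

04:10-05:38

Covered (merged): 02:30-03:54, 06:44-14:36.
Complement within 04:10-05:38: 04:10-05:38.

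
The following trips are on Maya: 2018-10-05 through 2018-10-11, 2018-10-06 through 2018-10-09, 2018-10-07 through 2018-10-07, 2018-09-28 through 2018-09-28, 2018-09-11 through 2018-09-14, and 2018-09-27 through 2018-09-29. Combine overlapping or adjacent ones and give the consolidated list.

2018-09-11 through 2018-09-14, 2018-09-27 through 2018-09-29, 2018-10-05 through 2018-10-11

Sort by start: 2018-09-11 through 2018-09-14, 2018-09-27 through 2018-09-29, 2018-09-28 through 2018-09-28, 2018-10-05 through 2018-10-11, 2018-10-06 through 2018-10-09, 2018-10-07 through 2018-10-07.
2018-09-27 through 2018-09-29 is disjoint → start new block.
2018-09-28 through 2018-09-28 overlaps/touches 2018-09-27 through 2018-09-29 → extend to 2018-09-27 through 2018-09-29.
2018-10-05 through 2018-10-11 is disjoint → start new block.
2018-10-06 through 2018-10-09 overlaps/touches 2018-10-05 through 2018-10-11 → extend to 2018-10-05 through 2018-10-11.
2018-10-07 through 2018-10-07 overlaps/touches 2018-10-05 through 2018-10-11 → extend to 2018-10-05 through 2018-10-11.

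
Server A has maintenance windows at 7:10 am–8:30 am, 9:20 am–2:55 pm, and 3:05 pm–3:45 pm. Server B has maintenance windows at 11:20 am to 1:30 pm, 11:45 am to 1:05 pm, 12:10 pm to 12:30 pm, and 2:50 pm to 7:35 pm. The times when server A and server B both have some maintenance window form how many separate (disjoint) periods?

3

B, merged: 11:20 am–1:30 pm, 2:50 pm–7:35 pm.
A ∩ B = 11:20 am–1:30 pm, 2:50 pm–2:55 pm, 3:05 pm–3:45 pm.
That is 3 disjoint pieces.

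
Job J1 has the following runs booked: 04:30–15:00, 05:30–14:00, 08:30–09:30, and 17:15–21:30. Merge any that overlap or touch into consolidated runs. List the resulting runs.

05:30–14:00 overlaps/touches 04:30–15:00 → extend to 04:30–15:00.
08:30–09:30 overlaps/touches 04:30–15:00 → extend to 04:30–15:00.
17:15–21:30 is disjoint → start new block.

04:30–15:00, 17:15–21:30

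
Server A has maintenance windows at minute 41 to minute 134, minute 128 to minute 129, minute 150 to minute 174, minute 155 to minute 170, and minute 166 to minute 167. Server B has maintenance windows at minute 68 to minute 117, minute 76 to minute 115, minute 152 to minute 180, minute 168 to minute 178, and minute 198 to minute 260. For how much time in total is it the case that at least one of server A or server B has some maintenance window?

185 minutes

A, merged: minute 41 to minute 134, minute 150 to minute 174.
B, merged: minute 68 to minute 117, minute 152 to minute 180, minute 198 to minute 260.
A ∪ B = minute 41 to minute 134, minute 150 to minute 180, minute 198 to minute 260.
Total: 93 minutes + 30 minutes + 62 minutes = 185 minutes.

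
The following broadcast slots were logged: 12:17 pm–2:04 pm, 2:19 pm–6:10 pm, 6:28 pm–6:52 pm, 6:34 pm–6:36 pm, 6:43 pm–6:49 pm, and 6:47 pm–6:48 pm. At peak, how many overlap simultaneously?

Sweep endpoints in order; track running count of active intervals.
Peak of 3 reached at 6:47 pm.

3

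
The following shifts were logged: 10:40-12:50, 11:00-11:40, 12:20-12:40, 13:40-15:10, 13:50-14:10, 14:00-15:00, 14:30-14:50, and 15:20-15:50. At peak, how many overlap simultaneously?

3

Sweep endpoints in order; track running count of active intervals.
Peak of 3 reached at 14:00.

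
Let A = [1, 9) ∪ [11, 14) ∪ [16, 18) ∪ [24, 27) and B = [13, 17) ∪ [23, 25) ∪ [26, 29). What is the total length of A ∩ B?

A ∩ B = [13, 14), [16, 17), [24, 25), [26, 27).
Total: 1 + 1 + 1 + 1 = 4.

4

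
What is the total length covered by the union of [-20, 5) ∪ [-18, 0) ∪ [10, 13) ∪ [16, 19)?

Merged: [-20, 5), [10, 13), [16, 19).
Lengths: 25 + 3 + 3 = 31.

31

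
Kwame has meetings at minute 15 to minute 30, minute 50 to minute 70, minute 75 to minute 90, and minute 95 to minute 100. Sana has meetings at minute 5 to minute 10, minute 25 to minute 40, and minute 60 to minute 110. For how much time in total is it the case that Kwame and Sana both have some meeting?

A ∩ B = minute 25 to minute 30, minute 60 to minute 70, minute 75 to minute 90, minute 95 to minute 100.
Total: 5 minutes + 10 minutes + 15 minutes + 5 minutes = 35 minutes.

35 minutes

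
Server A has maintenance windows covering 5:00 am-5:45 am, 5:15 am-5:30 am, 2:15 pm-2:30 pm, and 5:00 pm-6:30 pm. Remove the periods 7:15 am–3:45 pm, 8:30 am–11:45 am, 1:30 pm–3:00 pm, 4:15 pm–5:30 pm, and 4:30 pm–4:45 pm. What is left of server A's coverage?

5:00 am–5:45 am, 5:30 pm–6:30 pm

A, merged: 5:00 am–5:45 am, 2:15 pm–2:30 pm, 5:00 pm–6:30 pm.
B, merged: 7:15 am–3:45 pm, 4:15 pm–5:30 pm.
5:00 am–5:45 am: nothing removed.
2:15 pm–2:30 pm: entirely removed.
5:00 pm–6:30 pm \ B = 5:30 pm–6:30 pm.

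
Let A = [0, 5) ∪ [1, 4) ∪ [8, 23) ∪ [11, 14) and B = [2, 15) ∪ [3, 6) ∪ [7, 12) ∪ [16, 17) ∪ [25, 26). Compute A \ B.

First set merges to [0, 5), [8, 23).
Second set merges to [2, 15), [16, 17), [25, 26).
[0, 5) minus B → [0, 2).
[8, 23) minus B → [15, 16), [17, 23).

[0, 2) ∪ [15, 16) ∪ [17, 23)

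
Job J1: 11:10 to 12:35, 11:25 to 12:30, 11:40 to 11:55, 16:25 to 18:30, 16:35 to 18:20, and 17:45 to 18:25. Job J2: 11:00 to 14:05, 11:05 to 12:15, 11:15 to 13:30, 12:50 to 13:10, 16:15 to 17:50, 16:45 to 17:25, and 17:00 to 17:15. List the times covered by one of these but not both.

11:00–11:10, 12:35–14:05, 16:15–16:25, 17:50–18:30

First set merges to 11:10–12:35, 16:25–18:30.
Second set merges to 11:00–14:05, 16:15–17:50.
A \ B = 17:50–18:30.
B \ A = 11:00–11:10, 12:35–14:05, 16:15–16:25.
Union of the two gives the symmetric difference.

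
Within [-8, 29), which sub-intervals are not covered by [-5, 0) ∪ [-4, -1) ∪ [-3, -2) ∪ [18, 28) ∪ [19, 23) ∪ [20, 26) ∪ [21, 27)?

[-8, -5) ∪ [0, 18) ∪ [28, 29)

Covered (merged): [-5, 0), [18, 28).
Uncovered inside [-8, 29): [-8, -5), [0, 18), [28, 29).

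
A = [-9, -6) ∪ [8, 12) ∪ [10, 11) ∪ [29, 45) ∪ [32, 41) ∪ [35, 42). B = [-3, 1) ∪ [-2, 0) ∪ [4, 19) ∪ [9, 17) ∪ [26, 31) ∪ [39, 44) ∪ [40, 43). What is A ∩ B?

First set merges to [-9, -6), [8, 12), [29, 45).
Second set merges to [-3, 1), [4, 19), [26, 31), [39, 44).
[-9, -6): no overlap with the second set.
[8, 12) meets the second set on [8, 12).
[29, 45) meets the second set on [29, 31), [39, 44).

[8, 12) ∪ [29, 31) ∪ [39, 44)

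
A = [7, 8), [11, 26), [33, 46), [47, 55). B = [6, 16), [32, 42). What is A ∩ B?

[7, 8) ∪ [11, 16) ∪ [33, 42)

[7, 8) ∩ B → [7, 8).
[11, 26) ∩ B → [11, 16).
[33, 46) ∩ B → [33, 42).
[47, 55) meets no B interval.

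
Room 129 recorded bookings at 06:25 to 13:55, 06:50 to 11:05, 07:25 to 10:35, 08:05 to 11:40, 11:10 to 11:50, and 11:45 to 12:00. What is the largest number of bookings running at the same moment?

4

At 08:05, 4 of the intervals are simultaneously active.
No point has more.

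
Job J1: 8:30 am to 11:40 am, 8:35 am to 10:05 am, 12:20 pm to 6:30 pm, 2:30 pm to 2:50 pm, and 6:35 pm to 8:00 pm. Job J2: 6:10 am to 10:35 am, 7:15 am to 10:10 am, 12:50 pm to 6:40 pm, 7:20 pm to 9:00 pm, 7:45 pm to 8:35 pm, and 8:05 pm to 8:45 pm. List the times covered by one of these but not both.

First set merges to 8:30 am–11:40 am, 12:20 pm–6:30 pm, 6:35 pm–8:00 pm.
Second set merges to 6:10 am–10:35 am, 12:50 pm–6:40 pm, 7:20 pm–9:00 pm.
A but not B: 10:35 am–11:40 am, 12:20 pm–12:50 pm, 6:40 pm–7:20 pm.
B but not A: 6:10 am–8:30 am, 6:30 pm–6:35 pm, 8:00 pm–9:00 pm.
Combining gives A △ B.

6:10 am–8:30 am, 10:35 am–11:40 am, 12:20 pm–12:50 pm, 6:30 pm–6:35 pm, 6:40 pm–7:20 pm, 8:00 pm–9:00 pm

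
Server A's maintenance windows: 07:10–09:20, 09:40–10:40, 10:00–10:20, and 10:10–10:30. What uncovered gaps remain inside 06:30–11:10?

06:30-07:10, 09:20-09:40, 10:40-11:10

Covered (merged): 07:10-09:20, 09:40-10:40.
Uncovered inside 06:30-11:10: 06:30-07:10, 09:20-09:40, 10:40-11:10.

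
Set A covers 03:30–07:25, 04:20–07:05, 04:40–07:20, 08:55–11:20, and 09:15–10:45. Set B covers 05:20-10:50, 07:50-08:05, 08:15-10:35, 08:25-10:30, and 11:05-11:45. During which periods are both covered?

05:20–07:25, 08:55–10:50, 11:05–11:20

A, merged: 03:30–07:25, 08:55–11:20.
B, merged: 05:20–10:50, 11:05–11:45.
03:30–07:25 ∩ B → 05:20–07:25.
08:55–11:20 ∩ B → 08:55–10:50, 11:05–11:20.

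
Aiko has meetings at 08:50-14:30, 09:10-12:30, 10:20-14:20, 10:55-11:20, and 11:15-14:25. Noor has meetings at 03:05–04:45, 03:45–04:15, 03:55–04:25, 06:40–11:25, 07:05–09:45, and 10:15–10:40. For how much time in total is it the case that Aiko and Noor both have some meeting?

First set merges to 08:50–14:30.
Second set merges to 03:05–04:45, 06:40–11:25.
A ∩ B = 08:50–11:25.
Total: 2 h 35 min.

2 h 35 min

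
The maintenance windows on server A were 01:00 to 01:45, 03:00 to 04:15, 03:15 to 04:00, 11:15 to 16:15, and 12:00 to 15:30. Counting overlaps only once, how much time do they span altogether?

7 h

Merged: 01:00-01:45, 03:00-04:15, 11:15-16:15.
Lengths: 45 min + 1 h 15 min + 5 h = 7 h.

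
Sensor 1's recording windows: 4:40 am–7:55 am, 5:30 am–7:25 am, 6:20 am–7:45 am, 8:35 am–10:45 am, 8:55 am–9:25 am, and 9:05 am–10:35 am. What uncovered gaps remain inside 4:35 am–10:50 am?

4:35 am-4:40 am, 7:55 am-8:35 am, 10:45 am-10:50 am

After merging, the occupied span is 4:40 am-7:55 am, 8:35 am-10:45 am.
Complement within 4:35 am-10:50 am: 4:35 am-4:40 am, 7:55 am-8:35 am, 10:45 am-10:50 am.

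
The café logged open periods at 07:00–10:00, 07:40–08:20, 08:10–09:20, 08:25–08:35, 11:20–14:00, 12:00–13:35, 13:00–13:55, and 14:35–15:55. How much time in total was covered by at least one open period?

7 h

Merged: 07:00–10:00, 11:20–14:00, 14:35–15:55.
Lengths: 3 h + 2 h 40 min + 1 h 20 min = 7 h.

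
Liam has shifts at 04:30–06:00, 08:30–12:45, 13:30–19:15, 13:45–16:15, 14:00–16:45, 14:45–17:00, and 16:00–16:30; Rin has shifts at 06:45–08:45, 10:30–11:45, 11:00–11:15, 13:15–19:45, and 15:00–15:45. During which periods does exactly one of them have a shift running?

Merge the first list: 04:30–06:00, 08:30–12:45, 13:30–19:15.
Merge the second list: 06:45–08:45, 10:30–11:45, 13:15–19:45.
A \ B = 04:30–06:00, 08:45–10:30, 11:45–12:45.
B \ A = 06:45–08:30, 13:15–13:30, 19:15–19:45.
Union of the two gives the symmetric difference.

04:30–06:00, 06:45–08:30, 08:45–10:30, 11:45–12:45, 13:15–13:30, 19:15–19:45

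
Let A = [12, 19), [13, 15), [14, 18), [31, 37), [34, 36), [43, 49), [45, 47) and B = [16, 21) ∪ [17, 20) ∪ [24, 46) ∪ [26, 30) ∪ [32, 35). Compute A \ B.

A, merged: [12, 19), [31, 37), [43, 49).
B, merged: [16, 21), [24, 46).
[12, 19) with B removed leaves [12, 16).
[31, 37) lies entirely inside B → drops out.
[43, 49) with B removed leaves [46, 49).

[12, 16) ∪ [46, 49)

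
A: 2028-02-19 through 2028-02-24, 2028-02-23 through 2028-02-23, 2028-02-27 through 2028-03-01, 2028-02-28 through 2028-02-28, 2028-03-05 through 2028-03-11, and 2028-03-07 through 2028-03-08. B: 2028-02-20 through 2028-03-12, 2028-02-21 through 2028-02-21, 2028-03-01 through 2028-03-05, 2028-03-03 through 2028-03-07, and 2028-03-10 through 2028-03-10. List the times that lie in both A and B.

2028-02-20 through 2028-02-24, 2028-02-27 through 2028-03-01, 2028-03-05 through 2028-03-11

A, merged: 2028-02-19 through 2028-02-24, 2028-02-27 through 2028-03-01, 2028-03-05 through 2028-03-11.
B, merged: 2028-02-20 through 2028-03-12.
2028-02-19 through 2028-02-24 overlaps B on 2028-02-20 through 2028-02-24.
2028-02-27 through 2028-03-01 overlaps B on 2028-02-27 through 2028-03-01.
2028-03-05 through 2028-03-11 overlaps B on 2028-03-05 through 2028-03-11.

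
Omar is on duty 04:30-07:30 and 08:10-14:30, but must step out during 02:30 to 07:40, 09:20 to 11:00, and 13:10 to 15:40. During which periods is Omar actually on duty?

08:10-09:20, 11:00-13:10

04:30-07:30: fully covered by B → removed.
08:10-14:30 minus B → 08:10-09:20, 11:00-13:10.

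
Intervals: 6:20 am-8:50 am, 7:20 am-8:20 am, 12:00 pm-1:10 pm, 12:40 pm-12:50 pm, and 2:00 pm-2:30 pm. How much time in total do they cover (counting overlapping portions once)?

4 h 10 min

Merged: 6:20 am–8:50 am, 12:00 pm–1:10 pm, 2:00 pm–2:30 pm.
Lengths: 2 h 30 min + 1 h 10 min + 30 min = 4 h 10 min.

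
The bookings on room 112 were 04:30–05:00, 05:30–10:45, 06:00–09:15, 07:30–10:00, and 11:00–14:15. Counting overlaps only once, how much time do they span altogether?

Merged: 04:30–05:00, 05:30–10:45, 11:00–14:15.
Lengths: 30 min + 5 h 15 min + 3 h 15 min = 9 h.

9 h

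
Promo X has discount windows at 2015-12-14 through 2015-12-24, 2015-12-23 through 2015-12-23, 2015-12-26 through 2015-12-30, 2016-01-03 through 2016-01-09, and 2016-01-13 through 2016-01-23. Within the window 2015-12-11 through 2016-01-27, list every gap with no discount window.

The merged coverage is 2015-12-14 through 2015-12-24, 2015-12-26 through 2015-12-30, 2016-01-03 through 2016-01-09, 2016-01-13 through 2016-01-23.
Complement within 2015-12-11 through 2016-01-27: 2015-12-11 through 2015-12-13, 2015-12-25 through 2015-12-25, 2015-12-31 through 2016-01-02, 2016-01-10 through 2016-01-12, 2016-01-24 through 2016-01-27.

2015-12-11 through 2015-12-13, 2015-12-25 through 2015-12-25, 2015-12-31 through 2016-01-02, 2016-01-10 through 2016-01-12, 2016-01-24 through 2016-01-27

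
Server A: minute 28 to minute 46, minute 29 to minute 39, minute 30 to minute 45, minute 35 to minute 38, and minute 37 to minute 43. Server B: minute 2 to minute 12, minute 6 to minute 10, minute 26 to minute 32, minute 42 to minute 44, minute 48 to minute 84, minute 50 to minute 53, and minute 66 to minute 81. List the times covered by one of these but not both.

minute 2 to minute 12, minute 26 to minute 28, minute 32 to minute 42, minute 44 to minute 46, minute 48 to minute 84

Merge the first list: minute 28 to minute 46.
Merge the second list: minute 2 to minute 12, minute 26 to minute 32, minute 42 to minute 44, minute 48 to minute 84.
Only in the first: minute 32 to minute 42, minute 44 to minute 46.
Only in the second: minute 2 to minute 12, minute 26 to minute 28, minute 48 to minute 84.
Together these are the periods covered by exactly one.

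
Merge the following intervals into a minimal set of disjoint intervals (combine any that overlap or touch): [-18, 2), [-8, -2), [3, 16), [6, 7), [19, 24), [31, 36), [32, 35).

[-18, 2) ∪ [3, 16) ∪ [19, 24) ∪ [31, 36)

[-8, -2) overlaps/touches [-18, 2) → extend to [-18, 2).
[3, 16) is disjoint → start new block.
[6, 7) overlaps/touches [3, 16) → extend to [3, 16).
[19, 24) is disjoint → start new block.
[31, 36) is disjoint → start new block.
[32, 35) overlaps/touches [31, 36) → extend to [31, 36).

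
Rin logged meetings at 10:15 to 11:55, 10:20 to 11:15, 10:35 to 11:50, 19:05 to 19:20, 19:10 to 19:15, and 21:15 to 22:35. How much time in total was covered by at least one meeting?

3 h 15 min

Merged: 10:15-11:55, 19:05-19:20, 21:15-22:35.
Lengths: 1 h 40 min + 15 min + 1 h 20 min = 3 h 15 min.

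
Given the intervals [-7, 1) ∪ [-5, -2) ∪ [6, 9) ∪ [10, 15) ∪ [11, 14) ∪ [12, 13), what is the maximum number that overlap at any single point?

At 12, 3 of the intervals are simultaneously active.
No point has more.

3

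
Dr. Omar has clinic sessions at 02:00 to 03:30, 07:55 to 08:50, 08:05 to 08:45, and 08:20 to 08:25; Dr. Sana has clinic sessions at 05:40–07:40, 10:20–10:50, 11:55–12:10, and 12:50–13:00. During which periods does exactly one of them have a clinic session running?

A, merged: 02:00–03:30, 07:55–08:50.
A \ B = 02:00–03:30, 07:55–08:50.
B \ A = 05:40–07:40, 10:20–10:50, 11:55–12:10, 12:50–13:00.
Union of the two gives the symmetric difference.

02:00–03:30, 05:40–07:40, 07:55–08:50, 10:20–10:50, 11:55–12:10, 12:50–13:00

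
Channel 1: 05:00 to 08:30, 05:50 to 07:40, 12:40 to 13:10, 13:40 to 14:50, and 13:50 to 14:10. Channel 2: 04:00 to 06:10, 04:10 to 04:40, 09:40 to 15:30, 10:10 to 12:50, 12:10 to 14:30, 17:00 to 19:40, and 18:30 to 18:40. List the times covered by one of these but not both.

Merge the first list: 05:00-08:30, 12:40-13:10, 13:40-14:50.
Merge the second list: 04:00-06:10, 09:40-15:30, 17:00-19:40.
A \ B = 06:10-08:30.
B \ A = 04:00-05:00, 09:40-12:40, 13:10-13:40, 14:50-15:30, 17:00-19:40.
Union of the two gives the symmetric difference.

04:00-05:00, 06:10-08:30, 09:40-12:40, 13:10-13:40, 14:50-15:30, 17:00-19:40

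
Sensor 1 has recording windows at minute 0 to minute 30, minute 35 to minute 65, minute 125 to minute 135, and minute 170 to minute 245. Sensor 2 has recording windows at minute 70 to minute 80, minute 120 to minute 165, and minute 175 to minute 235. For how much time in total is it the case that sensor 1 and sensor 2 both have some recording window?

70 minutes

A ∩ B = minute 125 to minute 135, minute 175 to minute 235.
Total: 10 minutes + 60 minutes = 70 minutes.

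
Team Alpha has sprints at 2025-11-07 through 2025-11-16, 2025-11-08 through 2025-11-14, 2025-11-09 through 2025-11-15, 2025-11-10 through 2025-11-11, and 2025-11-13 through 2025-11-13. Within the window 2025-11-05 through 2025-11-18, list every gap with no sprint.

2025-11-05 through 2025-11-06, 2025-11-17 through 2025-11-18

The merged coverage is 2025-11-07 through 2025-11-16.
Gaps within 2025-11-05 through 2025-11-18: 2025-11-05 through 2025-11-06, 2025-11-17 through 2025-11-18.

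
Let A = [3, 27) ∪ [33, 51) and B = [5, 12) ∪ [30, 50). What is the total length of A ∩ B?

24

A ∩ B = [5, 12), [33, 50).
Total: 7 + 17 = 24.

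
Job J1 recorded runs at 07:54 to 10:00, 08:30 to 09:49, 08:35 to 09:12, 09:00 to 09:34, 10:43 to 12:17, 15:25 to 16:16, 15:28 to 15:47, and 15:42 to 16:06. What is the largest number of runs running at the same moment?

At 09:00, 4 of the intervals are simultaneously active.
No point has more.

4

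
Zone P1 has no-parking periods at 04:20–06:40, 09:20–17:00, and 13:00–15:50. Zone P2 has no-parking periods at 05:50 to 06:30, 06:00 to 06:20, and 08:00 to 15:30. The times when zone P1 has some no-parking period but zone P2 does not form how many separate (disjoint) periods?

A, merged: 04:20–06:40, 09:20–17:00.
B, merged: 05:50–06:30, 08:00–15:30.
A \ B = 04:20–05:50, 06:30–06:40, 15:30–17:00.
That is 3 disjoint pieces.

3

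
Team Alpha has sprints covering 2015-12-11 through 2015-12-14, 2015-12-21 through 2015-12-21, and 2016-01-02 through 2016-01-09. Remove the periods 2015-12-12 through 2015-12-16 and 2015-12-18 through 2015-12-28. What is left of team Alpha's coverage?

2015-12-11 through 2015-12-14 with B removed leaves 2015-12-11 through 2015-12-11.
2015-12-21 through 2015-12-21 lies entirely inside B → drops out.
2016-01-02 through 2016-01-09 is untouched.

2015-12-11 through 2015-12-11, 2016-01-02 through 2016-01-09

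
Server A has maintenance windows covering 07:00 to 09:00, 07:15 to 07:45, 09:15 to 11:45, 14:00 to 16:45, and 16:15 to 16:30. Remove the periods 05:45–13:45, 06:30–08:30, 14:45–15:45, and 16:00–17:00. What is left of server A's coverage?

14:00-14:45, 15:45-16:00

First set merges to 07:00-09:00, 09:15-11:45, 14:00-16:45.
Second set merges to 05:45-13:45, 14:45-15:45, 16:00-17:00.
07:00-09:00: fully covered by B → removed.
09:15-11:45: fully covered by B → removed.
14:00-16:45 minus B → 14:00-14:45, 15:45-16:00.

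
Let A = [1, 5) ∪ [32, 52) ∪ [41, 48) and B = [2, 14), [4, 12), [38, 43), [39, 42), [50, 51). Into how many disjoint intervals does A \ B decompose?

4

First set merges to [1, 5), [32, 52).
Second set merges to [2, 14), [38, 43), [50, 51).
A \ B = [1, 2), [32, 38), [43, 50), [51, 52).
That is 4 disjoint pieces.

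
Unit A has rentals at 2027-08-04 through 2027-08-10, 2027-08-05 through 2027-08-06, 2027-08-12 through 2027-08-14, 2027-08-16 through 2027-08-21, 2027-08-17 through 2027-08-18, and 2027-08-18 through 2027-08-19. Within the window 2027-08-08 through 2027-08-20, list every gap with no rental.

2027-08-11 through 2027-08-11, 2027-08-15 through 2027-08-15

The merged coverage is 2027-08-04 through 2027-08-10, 2027-08-12 through 2027-08-14, 2027-08-16 through 2027-08-21.
Gaps within 2027-08-08 through 2027-08-20: 2027-08-11 through 2027-08-11, 2027-08-15 through 2027-08-15.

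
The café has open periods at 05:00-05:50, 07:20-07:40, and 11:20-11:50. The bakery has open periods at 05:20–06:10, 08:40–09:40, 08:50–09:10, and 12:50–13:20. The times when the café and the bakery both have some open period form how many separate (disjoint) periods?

Merge the second list: 05:20-06:10, 08:40-09:40, 12:50-13:20.
A ∩ B = 05:20-05:50.
That is 1 disjoint piece.

1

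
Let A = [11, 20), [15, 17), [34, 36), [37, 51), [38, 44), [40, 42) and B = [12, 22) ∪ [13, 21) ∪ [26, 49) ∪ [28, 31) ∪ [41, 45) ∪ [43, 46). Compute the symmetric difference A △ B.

[11, 12) ∪ [20, 22) ∪ [26, 34) ∪ [36, 37) ∪ [49, 51)

A, merged: [11, 20), [34, 36), [37, 51).
B, merged: [12, 22), [26, 49).
A \ B = [11, 12), [49, 51).
B \ A = [20, 22), [26, 34), [36, 37).
Union of the two gives the symmetric difference.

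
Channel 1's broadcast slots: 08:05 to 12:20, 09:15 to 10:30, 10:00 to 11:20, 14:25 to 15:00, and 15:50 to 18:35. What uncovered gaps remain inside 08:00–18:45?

08:00-08:05, 12:20-14:25, 15:00-15:50, 18:35-18:45

Covered (merged): 08:05-12:20, 14:25-15:00, 15:50-18:35.
Complement within 08:00-18:45: 08:00-08:05, 12:20-14:25, 15:00-15:50, 18:35-18:45.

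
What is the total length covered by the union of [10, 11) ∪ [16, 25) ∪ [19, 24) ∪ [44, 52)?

Merged: [10, 11), [16, 25), [44, 52).
Lengths: 1 + 9 + 8 = 18.

18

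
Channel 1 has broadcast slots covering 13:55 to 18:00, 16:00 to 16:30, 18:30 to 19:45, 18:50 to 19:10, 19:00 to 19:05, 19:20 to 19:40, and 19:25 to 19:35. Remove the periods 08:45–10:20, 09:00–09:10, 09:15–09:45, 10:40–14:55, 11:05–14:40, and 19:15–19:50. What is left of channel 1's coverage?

A, merged: 13:55-18:00, 18:30-19:45.
B, merged: 08:45-10:20, 10:40-14:55, 19:15-19:50.
13:55-18:00 \ B = 14:55-18:00.
18:30-19:45 \ B = 18:30-19:15.

14:55-18:00, 18:30-19:15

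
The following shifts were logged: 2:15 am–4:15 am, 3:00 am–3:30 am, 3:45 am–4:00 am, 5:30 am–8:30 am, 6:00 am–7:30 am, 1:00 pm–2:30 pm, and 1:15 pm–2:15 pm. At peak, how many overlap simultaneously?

Walk the sorted start/end points keeping a running depth.
The depth first hits 2 at 3:00 am.

2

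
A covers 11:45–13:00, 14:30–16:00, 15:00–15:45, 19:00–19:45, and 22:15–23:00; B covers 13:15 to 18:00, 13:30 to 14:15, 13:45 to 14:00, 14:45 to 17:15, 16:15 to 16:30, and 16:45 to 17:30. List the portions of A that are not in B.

11:45–13:00, 19:00–19:45, 22:15–23:00

First set merges to 11:45–13:00, 14:30–16:00, 19:00–19:45, 22:15–23:00.
Second set merges to 13:15–18:00.
11:45–13:00 is untouched.
14:30–16:00 lies entirely inside B → drops out.
19:00–19:45 is untouched.
22:15–23:00 is untouched.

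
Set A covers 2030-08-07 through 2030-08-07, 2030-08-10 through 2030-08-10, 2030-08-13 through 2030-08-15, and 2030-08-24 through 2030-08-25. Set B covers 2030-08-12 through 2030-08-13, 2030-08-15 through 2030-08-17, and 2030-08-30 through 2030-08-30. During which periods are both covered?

2030-08-07 through 2030-08-07 falls entirely outside B.
2030-08-10 through 2030-08-10 falls entirely outside B.
2030-08-13 through 2030-08-15 overlaps B on 2030-08-13 through 2030-08-13, 2030-08-15 through 2030-08-15.
2030-08-24 through 2030-08-25 falls entirely outside B.

2030-08-13 through 2030-08-13, 2030-08-15 through 2030-08-15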